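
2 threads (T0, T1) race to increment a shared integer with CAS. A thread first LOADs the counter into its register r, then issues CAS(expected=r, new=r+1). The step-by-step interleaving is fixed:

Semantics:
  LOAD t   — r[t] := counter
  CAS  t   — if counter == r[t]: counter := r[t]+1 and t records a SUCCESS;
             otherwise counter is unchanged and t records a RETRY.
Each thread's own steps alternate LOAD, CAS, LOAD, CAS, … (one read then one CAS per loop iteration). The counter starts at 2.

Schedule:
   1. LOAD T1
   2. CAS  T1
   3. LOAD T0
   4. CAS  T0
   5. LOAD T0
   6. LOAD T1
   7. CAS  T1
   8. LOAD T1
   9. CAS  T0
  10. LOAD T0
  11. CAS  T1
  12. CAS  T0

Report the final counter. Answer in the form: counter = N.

#1 T1 reads 2
#2 T1 CAS(2→3) writes; counter now 3
#3 T0 reads 3
#4 T0 CAS(3→4) writes; counter now 4
#5 T0 reads 4
#6 T1 reads 4
#7 T1 CAS(4→5) writes; counter now 5
#8 T1 reads 5
#9 T0 CAS(4→5) fails; counter now 5
#10 T0 reads 5
#11 T1 CAS(5→6) writes; counter now 6
#12 T0 CAS(5→6) fails; counter now 6

counter = 6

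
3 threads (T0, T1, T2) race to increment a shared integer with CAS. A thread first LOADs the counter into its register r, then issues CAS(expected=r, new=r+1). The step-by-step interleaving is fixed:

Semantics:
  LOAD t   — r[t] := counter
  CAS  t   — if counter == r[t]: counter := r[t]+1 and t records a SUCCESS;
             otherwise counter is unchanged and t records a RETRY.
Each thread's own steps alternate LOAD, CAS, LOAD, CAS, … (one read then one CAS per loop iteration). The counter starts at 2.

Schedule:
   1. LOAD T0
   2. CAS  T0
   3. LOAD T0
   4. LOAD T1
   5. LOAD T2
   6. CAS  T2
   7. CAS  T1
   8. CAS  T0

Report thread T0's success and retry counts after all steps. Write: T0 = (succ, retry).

T0 = (1, 1)

[1] T0.load  rd  (counter 2, T0.r 2)
[2] T0.cas  hit  (counter 3, T0.r 2)
[3] T0.load  rd  (counter 3, T0.r 3)
[4] T1.load  rd  (counter 3, T1.r 3)
[5] T2.load  rd  (counter 3, T2.r 3)
[6] T2.cas  hit  (counter 4, T2.r 3)
[7] T1.cas  miss  (counter 4, T1.r 3)
[8] T0.cas  miss  (counter 4, T0.r 3)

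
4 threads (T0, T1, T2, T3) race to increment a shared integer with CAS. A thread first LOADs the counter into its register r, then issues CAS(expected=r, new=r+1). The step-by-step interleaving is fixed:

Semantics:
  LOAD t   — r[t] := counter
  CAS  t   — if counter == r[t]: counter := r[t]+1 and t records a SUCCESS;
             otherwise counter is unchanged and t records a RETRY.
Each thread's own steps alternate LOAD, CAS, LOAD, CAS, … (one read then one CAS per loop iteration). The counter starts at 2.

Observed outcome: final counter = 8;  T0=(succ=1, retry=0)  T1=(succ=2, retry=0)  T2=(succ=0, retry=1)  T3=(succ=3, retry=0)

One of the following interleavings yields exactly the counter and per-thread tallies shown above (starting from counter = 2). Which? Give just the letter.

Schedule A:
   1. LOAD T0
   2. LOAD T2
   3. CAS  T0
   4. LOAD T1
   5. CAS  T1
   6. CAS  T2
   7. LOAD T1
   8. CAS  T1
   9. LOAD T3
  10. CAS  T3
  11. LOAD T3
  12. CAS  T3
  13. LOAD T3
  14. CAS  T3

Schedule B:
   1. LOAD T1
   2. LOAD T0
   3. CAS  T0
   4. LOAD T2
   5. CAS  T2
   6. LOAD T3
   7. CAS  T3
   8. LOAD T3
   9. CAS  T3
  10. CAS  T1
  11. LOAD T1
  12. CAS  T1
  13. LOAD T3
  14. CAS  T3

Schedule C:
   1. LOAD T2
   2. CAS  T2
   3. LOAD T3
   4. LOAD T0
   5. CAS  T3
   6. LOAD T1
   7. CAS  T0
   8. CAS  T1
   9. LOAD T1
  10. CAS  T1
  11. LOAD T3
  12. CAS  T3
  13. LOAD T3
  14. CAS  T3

Simulating candidate A:
1. LOAD T0 → mem=2 r[T0]=2 [LOAD]
2. LOAD T2 → mem=2 r[T2]=2 [LOAD]
3. CAS T0 → mem=3 r[T0]=2 [OK]
4. LOAD T1 → mem=3 r[T1]=3 [LOAD]
5. CAS T1 → mem=4 r[T1]=3 [OK]
6. CAS T2 → mem=4 r[T2]=2 [RETRY]
7. LOAD T1 → mem=4 r[T1]=4 [LOAD]
8. CAS T1 → mem=5 r[T1]=4 [OK]
9. LOAD T3 → mem=5 r[T3]=5 [LOAD]
10. CAS T3 → mem=6 r[T3]=5 [OK]
11. LOAD T3 → mem=6 r[T3]=6 [LOAD]
12. CAS T3 → mem=7 r[T3]=6 [OK]
13. LOAD T3 → mem=7 r[T3]=7 [LOAD]
14. CAS T3 → mem=8 r[T3]=7 [OK]

A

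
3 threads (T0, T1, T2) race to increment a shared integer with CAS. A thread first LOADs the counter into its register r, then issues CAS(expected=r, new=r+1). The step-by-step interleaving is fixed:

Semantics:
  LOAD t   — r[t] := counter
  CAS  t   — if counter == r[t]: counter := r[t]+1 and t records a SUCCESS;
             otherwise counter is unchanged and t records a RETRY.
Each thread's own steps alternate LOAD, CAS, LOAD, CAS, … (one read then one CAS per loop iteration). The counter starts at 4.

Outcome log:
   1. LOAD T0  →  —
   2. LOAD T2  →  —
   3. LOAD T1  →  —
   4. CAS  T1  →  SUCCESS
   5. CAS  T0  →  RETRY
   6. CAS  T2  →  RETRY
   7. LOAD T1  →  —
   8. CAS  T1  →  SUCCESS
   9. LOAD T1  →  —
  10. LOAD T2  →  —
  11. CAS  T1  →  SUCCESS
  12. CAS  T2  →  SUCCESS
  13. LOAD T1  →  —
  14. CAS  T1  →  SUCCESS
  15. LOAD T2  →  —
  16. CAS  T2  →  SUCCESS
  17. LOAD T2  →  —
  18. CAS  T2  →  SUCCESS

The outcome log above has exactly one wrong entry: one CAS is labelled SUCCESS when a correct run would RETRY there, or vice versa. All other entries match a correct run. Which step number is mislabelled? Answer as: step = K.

Re-executing:
T0 LOAD — after: cnt=4, r=4 — load
T2 LOAD — after: cnt=4, r=4 — load
T1 LOAD — after: cnt=4, r=4 — load
T1 CAS — after: cnt=5, r=4 — ok
T0 CAS — after: cnt=5, r=4 — retry
T2 CAS — after: cnt=5, r=4 — retry
T1 LOAD — after: cnt=5, r=5 — load
T1 CAS — after: cnt=6, r=5 — ok
T1 LOAD — after: cnt=6, r=6 — load
T2 LOAD — after: cnt=6, r=6 — load
T1 CAS — after: cnt=7, r=6 — ok
T2 CAS — after: cnt=7, r=6 — retry
T1 LOAD — after: cnt=7, r=7 — load
T1 CAS — after: cnt=8, r=7 — ok
T2 LOAD — after: cnt=8, r=8 — load
T2 CAS — after: cnt=9, r=8 — ok
T2 LOAD — after: cnt=9, r=9 — load
T2 CAS — after: cnt=10, r=9 — ok
Log disagrees first at step 12.

step = 12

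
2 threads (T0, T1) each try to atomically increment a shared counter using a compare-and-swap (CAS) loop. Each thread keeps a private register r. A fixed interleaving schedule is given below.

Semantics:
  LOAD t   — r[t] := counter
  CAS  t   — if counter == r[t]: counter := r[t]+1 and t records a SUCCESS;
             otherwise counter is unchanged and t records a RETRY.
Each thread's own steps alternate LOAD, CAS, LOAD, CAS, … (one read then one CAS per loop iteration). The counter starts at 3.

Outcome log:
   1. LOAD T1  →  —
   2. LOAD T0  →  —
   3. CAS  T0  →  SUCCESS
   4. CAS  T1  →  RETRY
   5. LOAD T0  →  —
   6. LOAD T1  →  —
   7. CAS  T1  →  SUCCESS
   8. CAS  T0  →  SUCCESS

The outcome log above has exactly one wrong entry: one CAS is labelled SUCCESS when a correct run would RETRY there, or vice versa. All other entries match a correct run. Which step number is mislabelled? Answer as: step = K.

step = 8

Reference trace:
step 1: T1 LOAD ⇒ load; ctr=3 reg=3
step 2: T0 LOAD ⇒ load; ctr=3 reg=3
step 3: T0 CAS ⇒ ok; ctr=4 reg=3
step 4: T1 CAS ⇒ retry; ctr=4 reg=3
step 5: T0 LOAD ⇒ load; ctr=4 reg=4
step 6: T1 LOAD ⇒ load; ctr=4 reg=4
step 7: T1 CAS ⇒ ok; ctr=5 reg=4
step 8: T0 CAS ⇒ retry; ctr=5 reg=4
Flip is step 8.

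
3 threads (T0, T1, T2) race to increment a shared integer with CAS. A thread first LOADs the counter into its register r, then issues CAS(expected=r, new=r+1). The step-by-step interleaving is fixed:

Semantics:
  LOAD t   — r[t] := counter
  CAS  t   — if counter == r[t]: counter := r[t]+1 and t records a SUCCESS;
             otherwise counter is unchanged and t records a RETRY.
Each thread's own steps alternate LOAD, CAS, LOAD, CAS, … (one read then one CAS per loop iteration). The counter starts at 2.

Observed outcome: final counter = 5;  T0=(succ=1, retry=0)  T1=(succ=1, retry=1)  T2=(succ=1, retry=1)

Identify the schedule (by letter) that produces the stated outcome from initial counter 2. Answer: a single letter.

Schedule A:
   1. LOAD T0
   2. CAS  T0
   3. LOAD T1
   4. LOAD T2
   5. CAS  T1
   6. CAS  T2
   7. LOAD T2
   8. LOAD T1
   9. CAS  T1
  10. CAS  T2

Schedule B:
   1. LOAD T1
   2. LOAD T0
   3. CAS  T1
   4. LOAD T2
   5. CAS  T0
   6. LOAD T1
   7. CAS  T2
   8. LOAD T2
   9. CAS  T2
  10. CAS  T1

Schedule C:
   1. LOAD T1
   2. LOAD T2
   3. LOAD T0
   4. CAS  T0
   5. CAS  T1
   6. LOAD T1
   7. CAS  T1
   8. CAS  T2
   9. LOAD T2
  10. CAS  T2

C

Tracing schedule C:
#1 T1 reads 2
#2 T2 reads 2
#3 T0 reads 2
#4 T0 CAS(2→3) writes; counter now 3
#5 T1 CAS(2→3) fails; counter now 3
#6 T1 reads 3
#7 T1 CAS(3→4) writes; counter now 4
#8 T2 CAS(2→3) fails; counter now 4
#9 T2 reads 4
#10 T2 CAS(4→5) writes; counter now 5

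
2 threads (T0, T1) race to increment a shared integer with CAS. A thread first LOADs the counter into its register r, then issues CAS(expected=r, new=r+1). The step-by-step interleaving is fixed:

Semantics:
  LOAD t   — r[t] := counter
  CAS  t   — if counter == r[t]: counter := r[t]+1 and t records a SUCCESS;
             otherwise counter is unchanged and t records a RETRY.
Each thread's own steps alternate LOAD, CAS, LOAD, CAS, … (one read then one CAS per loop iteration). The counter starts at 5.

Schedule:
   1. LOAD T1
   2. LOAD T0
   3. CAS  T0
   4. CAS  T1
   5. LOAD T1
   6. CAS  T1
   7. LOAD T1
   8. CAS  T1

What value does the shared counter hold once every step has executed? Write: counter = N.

counter = 8

[1] T1.load  rd  (counter 5, T1.r 5)
[2] T0.load  rd  (counter 5, T0.r 5)
[3] T0.cas  hit  (counter 6, T0.r 5)
[4] T1.cas  miss  (counter 6, T1.r 5)
[5] T1.load  rd  (counter 6, T1.r 6)
[6] T1.cas  hit  (counter 7, T1.r 6)
[7] T1.load  rd  (counter 7, T1.r 7)
[8] T1.cas  hit  (counter 8, T1.r 7)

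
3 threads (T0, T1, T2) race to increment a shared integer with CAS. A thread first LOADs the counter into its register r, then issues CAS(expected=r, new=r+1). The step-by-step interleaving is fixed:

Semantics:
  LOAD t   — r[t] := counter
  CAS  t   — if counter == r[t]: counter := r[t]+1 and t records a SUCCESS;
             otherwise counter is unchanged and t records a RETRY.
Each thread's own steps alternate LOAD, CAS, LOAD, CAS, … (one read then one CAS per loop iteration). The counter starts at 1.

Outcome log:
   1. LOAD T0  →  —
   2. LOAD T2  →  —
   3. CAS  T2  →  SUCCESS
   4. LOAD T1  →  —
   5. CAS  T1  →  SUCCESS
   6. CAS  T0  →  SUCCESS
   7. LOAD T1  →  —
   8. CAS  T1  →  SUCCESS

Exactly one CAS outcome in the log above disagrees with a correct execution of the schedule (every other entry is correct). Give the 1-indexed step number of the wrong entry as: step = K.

Correct run:
#1 T0 reads 1
#2 T2 reads 1
#3 T2 CAS(1→2) writes; counter now 2
#4 T1 reads 2
#5 T1 CAS(2→3) writes; counter now 3
#6 T0 CAS(1→2) fails; counter now 3
#7 T1 reads 3
#8 T1 CAS(3→4) writes; counter now 4
Mismatch at 6.

step = 6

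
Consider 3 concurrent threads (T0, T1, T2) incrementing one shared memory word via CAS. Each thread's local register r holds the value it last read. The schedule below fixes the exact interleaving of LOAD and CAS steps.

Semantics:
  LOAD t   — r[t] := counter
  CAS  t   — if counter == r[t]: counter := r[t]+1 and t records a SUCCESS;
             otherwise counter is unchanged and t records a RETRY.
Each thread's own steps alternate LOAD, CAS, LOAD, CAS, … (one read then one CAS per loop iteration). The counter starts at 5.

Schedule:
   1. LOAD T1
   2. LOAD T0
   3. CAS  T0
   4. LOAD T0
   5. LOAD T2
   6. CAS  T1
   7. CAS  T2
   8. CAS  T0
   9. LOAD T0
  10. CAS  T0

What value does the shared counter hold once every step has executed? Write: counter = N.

counter = 8

#1 T1 reads 5
#2 T0 reads 5
#3 T0 CAS(5→6) writes; counter now 6
#4 T0 reads 6
#5 T2 reads 6
#6 T1 CAS(5→6) fails; counter now 6
#7 T2 CAS(6→7) writes; counter now 7
#8 T0 CAS(6→7) fails; counter now 7
#9 T0 reads 7
#10 T0 CAS(7→8) writes; counter now 8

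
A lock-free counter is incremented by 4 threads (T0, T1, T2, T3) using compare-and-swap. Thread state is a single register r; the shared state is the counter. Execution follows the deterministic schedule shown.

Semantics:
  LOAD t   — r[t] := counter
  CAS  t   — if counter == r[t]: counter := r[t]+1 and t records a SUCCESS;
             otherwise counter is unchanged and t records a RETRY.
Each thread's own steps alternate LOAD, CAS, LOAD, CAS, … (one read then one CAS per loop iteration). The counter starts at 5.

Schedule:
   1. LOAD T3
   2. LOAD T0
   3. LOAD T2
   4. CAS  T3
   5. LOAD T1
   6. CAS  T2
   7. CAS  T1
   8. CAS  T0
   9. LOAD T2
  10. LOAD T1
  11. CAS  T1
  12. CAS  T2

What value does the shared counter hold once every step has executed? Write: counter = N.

1. LOAD T3 → mem=5 r[T3]=5 [LOAD]
2. LOAD T0 → mem=5 r[T0]=5 [LOAD]
3. LOAD T2 → mem=5 r[T2]=5 [LOAD]
4. CAS T3 → mem=6 r[T3]=5 [OK]
5. LOAD T1 → mem=6 r[T1]=6 [LOAD]
6. CAS T2 → mem=6 r[T2]=5 [RETRY]
7. CAS T1 → mem=7 r[T1]=6 [OK]
8. CAS T0 → mem=7 r[T0]=5 [RETRY]
9. LOAD T2 → mem=7 r[T2]=7 [LOAD]
10. LOAD T1 → mem=7 r[T1]=7 [LOAD]
11. CAS T1 → mem=8 r[T1]=7 [OK]
12. CAS T2 → mem=8 r[T2]=7 [RETRY]

counter = 8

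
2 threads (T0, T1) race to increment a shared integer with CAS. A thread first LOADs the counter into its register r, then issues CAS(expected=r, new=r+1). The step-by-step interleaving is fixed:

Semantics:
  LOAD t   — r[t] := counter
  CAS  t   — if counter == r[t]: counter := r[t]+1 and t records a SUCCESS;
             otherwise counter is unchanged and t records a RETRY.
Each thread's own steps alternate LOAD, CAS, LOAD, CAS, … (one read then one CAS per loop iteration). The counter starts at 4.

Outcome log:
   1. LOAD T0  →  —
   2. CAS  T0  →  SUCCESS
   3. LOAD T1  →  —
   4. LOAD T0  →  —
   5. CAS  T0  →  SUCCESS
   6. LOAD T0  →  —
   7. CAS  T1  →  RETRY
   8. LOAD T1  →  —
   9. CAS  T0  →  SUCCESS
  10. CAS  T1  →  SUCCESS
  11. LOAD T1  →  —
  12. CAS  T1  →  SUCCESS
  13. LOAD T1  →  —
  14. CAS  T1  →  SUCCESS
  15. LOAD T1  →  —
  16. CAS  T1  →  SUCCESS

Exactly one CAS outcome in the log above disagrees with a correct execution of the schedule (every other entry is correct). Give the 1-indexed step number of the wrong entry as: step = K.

step = 10

Re-executing:
step 1: T0 LOAD ⇒ load; ctr=4 reg=4
step 2: T0 CAS ⇒ ok; ctr=5 reg=4
step 3: T1 LOAD ⇒ load; ctr=5 reg=5
step 4: T0 LOAD ⇒ load; ctr=5 reg=5
step 5: T0 CAS ⇒ ok; ctr=6 reg=5
step 6: T0 LOAD ⇒ load; ctr=6 reg=6
step 7: T1 CAS ⇒ retry; ctr=6 reg=5
step 8: T1 LOAD ⇒ load; ctr=6 reg=6
step 9: T0 CAS ⇒ ok; ctr=7 reg=6
step 10: T1 CAS ⇒ retry; ctr=7 reg=6
step 11: T1 LOAD ⇒ load; ctr=7 reg=7
step 12: T1 CAS ⇒ ok; ctr=8 reg=7
step 13: T1 LOAD ⇒ load; ctr=8 reg=8
step 14: T1 CAS ⇒ ok; ctr=9 reg=8
step 15: T1 LOAD ⇒ load; ctr=9 reg=9
step 16: T1 CAS ⇒ ok; ctr=10 reg=9
Log disagrees first at step 10.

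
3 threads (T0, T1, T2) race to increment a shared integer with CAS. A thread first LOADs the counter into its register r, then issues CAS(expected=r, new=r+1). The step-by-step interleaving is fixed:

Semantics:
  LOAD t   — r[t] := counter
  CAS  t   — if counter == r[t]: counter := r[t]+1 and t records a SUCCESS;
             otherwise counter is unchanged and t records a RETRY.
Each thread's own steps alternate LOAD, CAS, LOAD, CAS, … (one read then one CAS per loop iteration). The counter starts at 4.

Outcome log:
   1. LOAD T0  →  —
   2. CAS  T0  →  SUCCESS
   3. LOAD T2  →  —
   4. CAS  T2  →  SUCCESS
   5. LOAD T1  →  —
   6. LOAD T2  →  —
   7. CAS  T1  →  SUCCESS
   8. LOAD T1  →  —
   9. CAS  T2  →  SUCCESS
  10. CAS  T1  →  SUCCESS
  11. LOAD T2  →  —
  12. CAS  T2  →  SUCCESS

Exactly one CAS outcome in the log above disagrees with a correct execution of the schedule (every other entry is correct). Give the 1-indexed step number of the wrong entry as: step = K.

Re-executing:
#1 T0 reads 4
#2 T0 CAS(4→5) writes; counter now 5
#3 T2 reads 5
#4 T2 CAS(5→6) writes; counter now 6
#5 T1 reads 6
#6 T2 reads 6
#7 T1 CAS(6→7) writes; counter now 7
#8 T1 reads 7
#9 T2 CAS(6→7) fails; counter now 7
#10 T1 CAS(7→8) writes; counter now 8
#11 T2 reads 8
#12 T2 CAS(8→9) writes; counter now 9
Flip is step 9.

step = 9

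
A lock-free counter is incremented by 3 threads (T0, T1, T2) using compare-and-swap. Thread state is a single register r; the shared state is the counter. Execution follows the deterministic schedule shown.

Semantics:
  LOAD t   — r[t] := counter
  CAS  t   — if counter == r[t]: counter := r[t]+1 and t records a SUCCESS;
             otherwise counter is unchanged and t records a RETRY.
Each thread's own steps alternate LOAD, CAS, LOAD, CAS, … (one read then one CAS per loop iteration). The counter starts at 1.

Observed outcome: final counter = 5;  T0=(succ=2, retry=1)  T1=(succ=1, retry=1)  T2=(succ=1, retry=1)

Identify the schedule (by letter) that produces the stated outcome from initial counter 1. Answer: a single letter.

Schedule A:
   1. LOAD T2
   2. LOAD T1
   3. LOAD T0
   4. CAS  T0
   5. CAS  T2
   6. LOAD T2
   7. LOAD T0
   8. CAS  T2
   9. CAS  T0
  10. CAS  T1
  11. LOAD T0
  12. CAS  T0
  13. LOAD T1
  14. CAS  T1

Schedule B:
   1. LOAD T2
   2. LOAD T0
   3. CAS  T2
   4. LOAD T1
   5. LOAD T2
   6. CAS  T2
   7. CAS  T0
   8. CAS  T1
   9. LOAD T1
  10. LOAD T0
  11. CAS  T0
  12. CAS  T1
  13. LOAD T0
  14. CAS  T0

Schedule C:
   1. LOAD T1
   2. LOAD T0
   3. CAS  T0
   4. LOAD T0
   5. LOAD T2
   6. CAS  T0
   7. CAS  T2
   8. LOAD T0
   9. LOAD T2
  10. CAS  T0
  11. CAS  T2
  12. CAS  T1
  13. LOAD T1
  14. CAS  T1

A

Simulating candidate A:
[1] T2.load  rd  (counter 1, T2.r 1)
[2] T1.load  rd  (counter 1, T1.r 1)
[3] T0.load  rd  (counter 1, T0.r 1)
[4] T0.cas  hit  (counter 2, T0.r 1)
[5] T2.cas  miss  (counter 2, T2.r 1)
[6] T2.load  rd  (counter 2, T2.r 2)
[7] T0.load  rd  (counter 2, T0.r 2)
[8] T2.cas  hit  (counter 3, T2.r 2)
[9] T0.cas  miss  (counter 3, T0.r 2)
[10] T1.cas  miss  (counter 3, T1.r 1)
[11] T0.load  rd  (counter 3, T0.r 3)
[12] T0.cas  hit  (counter 4, T0.r 3)
[13] T1.load  rd  (counter 4, T1.r 4)
[14] T1.cas  hit  (counter 5, T1.r 4)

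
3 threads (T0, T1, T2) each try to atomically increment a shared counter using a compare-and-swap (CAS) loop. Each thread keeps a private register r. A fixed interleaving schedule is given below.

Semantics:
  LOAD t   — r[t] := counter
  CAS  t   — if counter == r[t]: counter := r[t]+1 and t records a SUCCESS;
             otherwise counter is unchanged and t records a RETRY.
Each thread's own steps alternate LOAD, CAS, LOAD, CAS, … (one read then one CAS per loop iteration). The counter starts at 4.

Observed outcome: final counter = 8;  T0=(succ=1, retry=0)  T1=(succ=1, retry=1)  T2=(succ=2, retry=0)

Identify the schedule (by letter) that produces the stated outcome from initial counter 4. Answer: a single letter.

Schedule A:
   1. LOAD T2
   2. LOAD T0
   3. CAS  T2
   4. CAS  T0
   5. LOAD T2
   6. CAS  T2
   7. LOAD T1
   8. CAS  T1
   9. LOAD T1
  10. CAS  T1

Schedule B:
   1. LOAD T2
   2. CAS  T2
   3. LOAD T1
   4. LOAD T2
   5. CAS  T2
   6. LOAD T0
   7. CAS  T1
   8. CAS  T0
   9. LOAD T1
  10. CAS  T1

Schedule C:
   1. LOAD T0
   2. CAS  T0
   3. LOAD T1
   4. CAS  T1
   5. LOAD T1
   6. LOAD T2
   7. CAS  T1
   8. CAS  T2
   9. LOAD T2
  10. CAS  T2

B

Simulating candidate B:
#1 T2 reads 4
#2 T2 CAS(4→5) writes; counter now 5
#3 T1 reads 5
#4 T2 reads 5
#5 T2 CAS(5→6) writes; counter now 6
#6 T0 reads 6
#7 T1 CAS(5→6) fails; counter now 6
#8 T0 CAS(6→7) writes; counter now 7
#9 T1 reads 7
#10 T1 CAS(7→8) writes; counter now 8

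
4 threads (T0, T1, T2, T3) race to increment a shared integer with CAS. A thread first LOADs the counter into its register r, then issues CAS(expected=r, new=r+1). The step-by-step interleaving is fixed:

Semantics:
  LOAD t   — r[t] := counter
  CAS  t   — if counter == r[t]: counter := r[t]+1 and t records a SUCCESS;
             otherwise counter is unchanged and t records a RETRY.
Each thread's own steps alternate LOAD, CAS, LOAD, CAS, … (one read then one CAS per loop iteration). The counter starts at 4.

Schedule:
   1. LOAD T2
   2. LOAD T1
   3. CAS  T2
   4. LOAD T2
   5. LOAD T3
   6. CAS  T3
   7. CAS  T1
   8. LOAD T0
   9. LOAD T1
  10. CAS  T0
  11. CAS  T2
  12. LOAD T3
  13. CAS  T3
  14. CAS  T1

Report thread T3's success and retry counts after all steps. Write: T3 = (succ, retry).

   1) LOAD T2:  M=4  r_T2=4
   2) LOAD T1:  M=4  r_T1=4
   3) CAS  T2:  M=5  r_T2=4 ✓
   4) LOAD T2:  M=5  r_T2=5
   5) LOAD T3:  M=5  r_T3=5
   6) CAS  T3:  M=6  r_T3=5 ✓
   7) CAS  T1:  M=6  r_T1=4 ✗
   8) LOAD T0:  M=6  r_T0=6
   9) LOAD T1:  M=6  r_T1=6
  10) CAS  T0:  M=7  r_T0=6 ✓
  11) CAS  T2:  M=7  r_T2=5 ✗
  12) LOAD T3:  M=7  r_T3=7
  13) CAS  T3:  M=8  r_T3=7 ✓
  14) CAS  T1:  M=8  r_T1=6 ✗

T3 = (2, 0)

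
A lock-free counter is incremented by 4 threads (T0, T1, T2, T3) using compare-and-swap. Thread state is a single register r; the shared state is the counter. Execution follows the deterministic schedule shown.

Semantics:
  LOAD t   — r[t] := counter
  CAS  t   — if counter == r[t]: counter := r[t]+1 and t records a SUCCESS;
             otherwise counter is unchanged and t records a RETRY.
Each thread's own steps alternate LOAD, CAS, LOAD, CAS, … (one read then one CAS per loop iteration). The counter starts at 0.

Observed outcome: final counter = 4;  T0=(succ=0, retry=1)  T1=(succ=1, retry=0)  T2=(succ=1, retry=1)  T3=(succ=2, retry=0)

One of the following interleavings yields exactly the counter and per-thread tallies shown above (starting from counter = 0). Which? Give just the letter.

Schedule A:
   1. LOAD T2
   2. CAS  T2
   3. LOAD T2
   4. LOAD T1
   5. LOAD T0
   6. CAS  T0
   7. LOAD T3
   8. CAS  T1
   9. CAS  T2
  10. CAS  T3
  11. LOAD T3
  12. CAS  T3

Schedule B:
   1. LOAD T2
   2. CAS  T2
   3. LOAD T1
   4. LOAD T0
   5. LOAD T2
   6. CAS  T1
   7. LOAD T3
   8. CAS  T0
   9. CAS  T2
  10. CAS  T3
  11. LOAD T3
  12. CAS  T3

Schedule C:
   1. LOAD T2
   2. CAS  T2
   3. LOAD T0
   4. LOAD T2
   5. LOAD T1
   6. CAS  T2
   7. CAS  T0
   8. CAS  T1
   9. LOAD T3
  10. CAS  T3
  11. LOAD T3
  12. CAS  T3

Run B:
step 1: T2 LOAD ⇒ load; ctr=0 reg=0
step 2: T2 CAS ⇒ ok; ctr=1 reg=0
step 3: T1 LOAD ⇒ load; ctr=1 reg=1
step 4: T0 LOAD ⇒ load; ctr=1 reg=1
step 5: T2 LOAD ⇒ load; ctr=1 reg=1
step 6: T1 CAS ⇒ ok; ctr=2 reg=1
step 7: T3 LOAD ⇒ load; ctr=2 reg=2
step 8: T0 CAS ⇒ retry; ctr=2 reg=1
step 9: T2 CAS ⇒ retry; ctr=2 reg=1
step 10: T3 CAS ⇒ ok; ctr=3 reg=2
step 11: T3 LOAD ⇒ load; ctr=3 reg=3
step 12: T3 CAS ⇒ ok; ctr=4 reg=3

B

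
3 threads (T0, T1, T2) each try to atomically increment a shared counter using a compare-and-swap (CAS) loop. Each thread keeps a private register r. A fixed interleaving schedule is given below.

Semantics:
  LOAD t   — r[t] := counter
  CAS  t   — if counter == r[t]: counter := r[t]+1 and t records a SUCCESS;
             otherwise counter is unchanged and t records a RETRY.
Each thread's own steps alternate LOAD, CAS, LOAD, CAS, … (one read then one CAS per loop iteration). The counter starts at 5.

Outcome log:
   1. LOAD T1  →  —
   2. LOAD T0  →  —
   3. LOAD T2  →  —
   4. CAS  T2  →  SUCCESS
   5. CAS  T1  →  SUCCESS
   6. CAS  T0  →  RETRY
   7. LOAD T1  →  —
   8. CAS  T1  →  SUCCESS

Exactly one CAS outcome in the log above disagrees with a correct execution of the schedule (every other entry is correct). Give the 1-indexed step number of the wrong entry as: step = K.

Reference trace:
1. LOAD T1 → mem=5 r[T1]=5 [LOAD]
2. LOAD T0 → mem=5 r[T0]=5 [LOAD]
3. LOAD T2 → mem=5 r[T2]=5 [LOAD]
4. CAS T2 → mem=6 r[T2]=5 [OK]
5. CAS T1 → mem=6 r[T1]=5 [RETRY]
6. CAS T0 → mem=6 r[T0]=5 [RETRY]
7. LOAD T1 → mem=6 r[T1]=6 [LOAD]
8. CAS T1 → mem=7 r[T1]=6 [OK]
Mismatch at 5.

step = 5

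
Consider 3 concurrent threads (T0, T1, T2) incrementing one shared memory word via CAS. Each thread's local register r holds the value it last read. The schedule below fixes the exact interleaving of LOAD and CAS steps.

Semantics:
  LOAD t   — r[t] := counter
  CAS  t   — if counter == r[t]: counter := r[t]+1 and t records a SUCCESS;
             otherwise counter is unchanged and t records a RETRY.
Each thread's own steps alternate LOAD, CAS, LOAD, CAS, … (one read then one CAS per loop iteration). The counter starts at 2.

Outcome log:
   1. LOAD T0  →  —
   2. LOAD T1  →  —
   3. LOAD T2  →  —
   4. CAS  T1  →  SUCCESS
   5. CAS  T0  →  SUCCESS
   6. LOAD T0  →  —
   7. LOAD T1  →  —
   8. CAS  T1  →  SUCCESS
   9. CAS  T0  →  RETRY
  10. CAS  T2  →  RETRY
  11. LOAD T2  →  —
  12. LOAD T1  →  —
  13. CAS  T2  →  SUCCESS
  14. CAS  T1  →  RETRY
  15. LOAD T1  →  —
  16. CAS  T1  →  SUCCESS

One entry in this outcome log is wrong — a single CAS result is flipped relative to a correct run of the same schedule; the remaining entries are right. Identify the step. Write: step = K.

Reference trace:
#1 T0 reads 2
#2 T1 reads 2
#3 T2 reads 2
#4 T1 CAS(2→3) writes; counter now 3
#5 T0 CAS(2→3) fails; counter now 3
#6 T0 reads 3
#7 T1 reads 3
#8 T1 CAS(3→4) writes; counter now 4
#9 T0 CAS(3→4) fails; counter now 4
#10 T2 CAS(2→3) fails; counter now 4
#11 T2 reads 4
#12 T1 reads 4
#13 T2 CAS(4→5) writes; counter now 5
#14 T1 CAS(4→5) fails; counter now 5
#15 T1 reads 5
#16 T1 CAS(5→6) writes; counter now 6
Flip is step 5.

step = 5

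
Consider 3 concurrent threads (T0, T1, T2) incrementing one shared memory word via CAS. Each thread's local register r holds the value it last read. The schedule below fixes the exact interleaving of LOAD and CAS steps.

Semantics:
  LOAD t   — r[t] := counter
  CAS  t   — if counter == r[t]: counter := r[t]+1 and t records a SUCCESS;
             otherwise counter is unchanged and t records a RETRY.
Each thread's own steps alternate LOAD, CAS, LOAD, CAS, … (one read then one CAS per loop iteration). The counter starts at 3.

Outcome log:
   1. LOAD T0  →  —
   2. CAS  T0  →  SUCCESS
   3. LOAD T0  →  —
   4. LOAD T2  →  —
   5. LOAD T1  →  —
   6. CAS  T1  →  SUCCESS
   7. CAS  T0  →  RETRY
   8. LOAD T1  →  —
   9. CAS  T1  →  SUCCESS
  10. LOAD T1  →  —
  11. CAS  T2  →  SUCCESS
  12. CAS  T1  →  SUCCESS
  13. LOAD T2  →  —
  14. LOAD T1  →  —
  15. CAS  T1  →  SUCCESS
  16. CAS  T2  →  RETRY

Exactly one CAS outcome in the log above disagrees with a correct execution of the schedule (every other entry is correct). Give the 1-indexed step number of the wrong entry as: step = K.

Reference trace:
T0 LOAD — after: cnt=3, r=3 — load
T0 CAS — after: cnt=4, r=3 — ok
T0 LOAD — after: cnt=4, r=4 — load
T2 LOAD — after: cnt=4, r=4 — load
T1 LOAD — after: cnt=4, r=4 — load
T1 CAS — after: cnt=5, r=4 — ok
T0 CAS — after: cnt=5, r=4 — retry
T1 LOAD — after: cnt=5, r=5 — load
T1 CAS — after: cnt=6, r=5 — ok
T1 LOAD — after: cnt=6, r=6 — load
T2 CAS — after: cnt=6, r=4 — retry
T1 CAS — after: cnt=7, r=6 — ok
T2 LOAD — after: cnt=7, r=7 — load
T1 LOAD — after: cnt=7, r=7 — load
T1 CAS — after: cnt=8, r=7 — ok
T2 CAS — after: cnt=8, r=7 — retry
Log disagrees first at step 11.

step = 11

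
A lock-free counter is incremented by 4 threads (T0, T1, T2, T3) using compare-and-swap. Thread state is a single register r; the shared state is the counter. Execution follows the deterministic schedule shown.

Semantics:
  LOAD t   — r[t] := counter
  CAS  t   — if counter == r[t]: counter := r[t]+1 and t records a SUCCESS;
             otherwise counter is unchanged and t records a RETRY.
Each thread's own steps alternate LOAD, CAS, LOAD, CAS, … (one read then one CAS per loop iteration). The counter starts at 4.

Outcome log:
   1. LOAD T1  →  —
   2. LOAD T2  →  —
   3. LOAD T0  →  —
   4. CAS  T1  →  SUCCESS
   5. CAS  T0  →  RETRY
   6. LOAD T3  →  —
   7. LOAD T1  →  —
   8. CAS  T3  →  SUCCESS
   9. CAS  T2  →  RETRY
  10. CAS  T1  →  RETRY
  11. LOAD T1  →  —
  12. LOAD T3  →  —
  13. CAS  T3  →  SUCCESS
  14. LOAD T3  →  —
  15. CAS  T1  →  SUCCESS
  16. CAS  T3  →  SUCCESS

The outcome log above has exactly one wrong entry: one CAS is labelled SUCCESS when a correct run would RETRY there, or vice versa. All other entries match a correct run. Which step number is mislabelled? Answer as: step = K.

Reference trace:
   1) LOAD T1:  M=4  r_T1=4
   2) LOAD T2:  M=4  r_T2=4
   3) LOAD T0:  M=4  r_T0=4
   4) CAS  T1:  M=5  r_T1=4 ✓
   5) CAS  T0:  M=5  r_T0=4 ✗
   6) LOAD T3:  M=5  r_T3=5
   7) LOAD T1:  M=5  r_T1=5
   8) CAS  T3:  M=6  r_T3=5 ✓
   9) CAS  T2:  M=6  r_T2=4 ✗
  10) CAS  T1:  M=6  r_T1=5 ✗
  11) LOAD T1:  M=6  r_T1=6
  12) LOAD T3:  M=6  r_T3=6
  13) CAS  T3:  M=7  r_T3=6 ✓
  14) LOAD T3:  M=7  r_T3=7
  15) CAS  T1:  M=7  r_T1=6 ✗
  16) CAS  T3:  M=8  r_T3=7 ✓
Flip is step 15.

step = 15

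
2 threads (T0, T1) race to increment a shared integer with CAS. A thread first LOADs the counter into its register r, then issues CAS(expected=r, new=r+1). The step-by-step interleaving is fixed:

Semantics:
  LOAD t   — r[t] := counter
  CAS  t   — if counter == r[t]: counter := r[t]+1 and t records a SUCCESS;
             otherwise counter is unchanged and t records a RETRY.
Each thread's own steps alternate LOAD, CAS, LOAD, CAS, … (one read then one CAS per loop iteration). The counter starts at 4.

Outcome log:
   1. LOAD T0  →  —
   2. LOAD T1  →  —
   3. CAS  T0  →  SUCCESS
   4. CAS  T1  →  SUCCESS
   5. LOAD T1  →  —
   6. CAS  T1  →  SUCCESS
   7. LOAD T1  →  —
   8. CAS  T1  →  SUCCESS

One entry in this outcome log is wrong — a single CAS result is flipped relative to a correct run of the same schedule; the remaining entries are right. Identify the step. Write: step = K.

Correct run:
[1] T0.load  rd  (counter 4, T0.r 4)
[2] T1.load  rd  (counter 4, T1.r 4)
[3] T0.cas  hit  (counter 5, T0.r 4)
[4] T1.cas  miss  (counter 5, T1.r 4)
[5] T1.load  rd  (counter 5, T1.r 5)
[6] T1.cas  hit  (counter 6, T1.r 5)
[7] T1.load  rd  (counter 6, T1.r 6)
[8] T1.cas  hit  (counter 7, T1.r 6)
Flip is step 4.

step = 4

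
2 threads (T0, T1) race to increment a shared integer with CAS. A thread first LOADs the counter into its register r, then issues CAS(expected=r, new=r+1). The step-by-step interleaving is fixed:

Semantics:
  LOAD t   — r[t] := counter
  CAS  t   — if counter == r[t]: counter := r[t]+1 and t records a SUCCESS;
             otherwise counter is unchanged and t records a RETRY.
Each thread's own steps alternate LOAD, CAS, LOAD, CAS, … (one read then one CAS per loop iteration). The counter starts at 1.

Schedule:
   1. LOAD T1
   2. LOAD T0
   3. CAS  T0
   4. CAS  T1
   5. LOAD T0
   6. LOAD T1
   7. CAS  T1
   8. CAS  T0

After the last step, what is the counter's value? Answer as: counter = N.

1. LOAD T1 → mem=1 r[T1]=1 [LOAD]
2. LOAD T0 → mem=1 r[T0]=1 [LOAD]
3. CAS T0 → mem=2 r[T0]=1 [OK]
4. CAS T1 → mem=2 r[T1]=1 [RETRY]
5. LOAD T0 → mem=2 r[T0]=2 [LOAD]
6. LOAD T1 → mem=2 r[T1]=2 [LOAD]
7. CAS T1 → mem=3 r[T1]=2 [OK]
8. CAS T0 → mem=3 r[T0]=2 [RETRY]

counter = 3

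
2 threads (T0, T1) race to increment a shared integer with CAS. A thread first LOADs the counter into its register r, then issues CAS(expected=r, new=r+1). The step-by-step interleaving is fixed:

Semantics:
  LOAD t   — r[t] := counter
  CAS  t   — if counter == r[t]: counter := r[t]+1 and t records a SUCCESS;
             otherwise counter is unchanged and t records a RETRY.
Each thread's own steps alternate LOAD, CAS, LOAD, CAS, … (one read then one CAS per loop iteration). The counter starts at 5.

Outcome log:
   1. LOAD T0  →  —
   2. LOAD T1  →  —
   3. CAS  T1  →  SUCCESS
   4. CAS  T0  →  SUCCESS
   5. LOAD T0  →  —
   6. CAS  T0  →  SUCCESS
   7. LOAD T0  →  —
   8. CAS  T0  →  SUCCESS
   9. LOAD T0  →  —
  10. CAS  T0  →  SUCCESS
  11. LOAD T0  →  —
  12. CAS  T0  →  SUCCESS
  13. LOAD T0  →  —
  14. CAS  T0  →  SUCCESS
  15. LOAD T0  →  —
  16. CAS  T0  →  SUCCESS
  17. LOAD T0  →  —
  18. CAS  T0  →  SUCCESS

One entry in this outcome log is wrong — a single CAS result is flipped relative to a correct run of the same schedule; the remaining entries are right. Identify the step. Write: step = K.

Correct run:
#1 T0 reads 5
#2 T1 reads 5
#3 T1 CAS(5→6) writes; counter now 6
#4 T0 CAS(5→6) fails; counter now 6
#5 T0 reads 6
#6 T0 CAS(6→7) writes; counter now 7
#7 T0 reads 7
#8 T0 CAS(7→8) writes; counter now 8
#9 T0 reads 8
#10 T0 CAS(8→9) writes; counter now 9
#11 T0 reads 9
#12 T0 CAS(9→10) writes; counter now 10
#13 T0 reads 10
#14 T0 CAS(10→11) writes; counter now 11
#15 T0 reads 11
#16 T0 CAS(11→12) writes; counter now 12
#17 T0 reads 12
#18 T0 CAS(12→13) writes; counter now 13
Flip is step 4.

step = 4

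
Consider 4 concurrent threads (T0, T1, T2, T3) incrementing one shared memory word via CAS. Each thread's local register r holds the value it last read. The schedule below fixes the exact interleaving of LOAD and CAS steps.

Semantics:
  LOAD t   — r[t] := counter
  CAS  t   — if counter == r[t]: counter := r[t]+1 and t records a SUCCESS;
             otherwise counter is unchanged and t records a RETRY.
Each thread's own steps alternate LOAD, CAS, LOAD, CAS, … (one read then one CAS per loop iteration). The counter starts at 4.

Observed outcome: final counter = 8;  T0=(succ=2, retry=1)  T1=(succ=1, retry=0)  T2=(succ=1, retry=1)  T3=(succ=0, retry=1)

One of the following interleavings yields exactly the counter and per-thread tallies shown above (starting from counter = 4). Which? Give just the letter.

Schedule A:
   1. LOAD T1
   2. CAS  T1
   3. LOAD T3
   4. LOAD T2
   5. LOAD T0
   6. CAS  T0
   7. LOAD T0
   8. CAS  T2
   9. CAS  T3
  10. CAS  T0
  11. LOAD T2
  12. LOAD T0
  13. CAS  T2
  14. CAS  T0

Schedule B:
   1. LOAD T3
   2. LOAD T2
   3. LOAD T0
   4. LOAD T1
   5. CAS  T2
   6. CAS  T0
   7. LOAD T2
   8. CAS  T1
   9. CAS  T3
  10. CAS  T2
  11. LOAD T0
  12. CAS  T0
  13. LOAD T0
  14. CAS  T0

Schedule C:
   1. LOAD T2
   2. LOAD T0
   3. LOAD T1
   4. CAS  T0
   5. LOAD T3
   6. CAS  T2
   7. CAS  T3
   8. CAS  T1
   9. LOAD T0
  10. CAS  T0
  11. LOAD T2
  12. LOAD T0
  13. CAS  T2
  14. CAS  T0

A

Simulating candidate A:
   1) LOAD T1:  M=4  r_T1=4
   2) CAS  T1:  M=5  r_T1=4 ✓
   3) LOAD T3:  M=5  r_T3=5
   4) LOAD T2:  M=5  r_T2=5
   5) LOAD T0:  M=5  r_T0=5
   6) CAS  T0:  M=6  r_T0=5 ✓
   7) LOAD T0:  M=6  r_T0=6
   8) CAS  T2:  M=6  r_T2=5 ✗
   9) CAS  T3:  M=6  r_T3=5 ✗
  10) CAS  T0:  M=7  r_T0=6 ✓
  11) LOAD T2:  M=7  r_T2=7
  12) LOAD T0:  M=7  r_T0=7
  13) CAS  T2:  M=8  r_T2=7 ✓
  14) CAS  T0:  M=8  r_T0=7 ✗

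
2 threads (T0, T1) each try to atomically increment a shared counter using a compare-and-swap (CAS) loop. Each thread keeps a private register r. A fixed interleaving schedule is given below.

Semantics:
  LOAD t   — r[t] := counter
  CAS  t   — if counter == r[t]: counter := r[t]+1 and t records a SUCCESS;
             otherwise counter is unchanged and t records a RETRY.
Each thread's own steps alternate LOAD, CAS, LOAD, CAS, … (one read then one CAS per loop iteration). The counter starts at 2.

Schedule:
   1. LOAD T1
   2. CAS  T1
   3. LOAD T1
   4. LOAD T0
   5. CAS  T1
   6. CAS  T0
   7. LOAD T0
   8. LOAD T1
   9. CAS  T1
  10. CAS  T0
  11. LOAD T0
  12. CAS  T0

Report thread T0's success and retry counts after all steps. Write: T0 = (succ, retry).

T0 = (1, 2)

step 1: T1 LOAD ⇒ load; ctr=2 reg=2
step 2: T1 CAS ⇒ ok; ctr=3 reg=2
step 3: T1 LOAD ⇒ load; ctr=3 reg=3
step 4: T0 LOAD ⇒ load; ctr=3 reg=3
step 5: T1 CAS ⇒ ok; ctr=4 reg=3
step 6: T0 CAS ⇒ retry; ctr=4 reg=3
step 7: T0 LOAD ⇒ load; ctr=4 reg=4
step 8: T1 LOAD ⇒ load; ctr=4 reg=4
step 9: T1 CAS ⇒ ok; ctr=5 reg=4
step 10: T0 CAS ⇒ retry; ctr=5 reg=4
step 11: T0 LOAD ⇒ load; ctr=5 reg=5
step 12: T0 CAS ⇒ ok; ctr=6 reg=5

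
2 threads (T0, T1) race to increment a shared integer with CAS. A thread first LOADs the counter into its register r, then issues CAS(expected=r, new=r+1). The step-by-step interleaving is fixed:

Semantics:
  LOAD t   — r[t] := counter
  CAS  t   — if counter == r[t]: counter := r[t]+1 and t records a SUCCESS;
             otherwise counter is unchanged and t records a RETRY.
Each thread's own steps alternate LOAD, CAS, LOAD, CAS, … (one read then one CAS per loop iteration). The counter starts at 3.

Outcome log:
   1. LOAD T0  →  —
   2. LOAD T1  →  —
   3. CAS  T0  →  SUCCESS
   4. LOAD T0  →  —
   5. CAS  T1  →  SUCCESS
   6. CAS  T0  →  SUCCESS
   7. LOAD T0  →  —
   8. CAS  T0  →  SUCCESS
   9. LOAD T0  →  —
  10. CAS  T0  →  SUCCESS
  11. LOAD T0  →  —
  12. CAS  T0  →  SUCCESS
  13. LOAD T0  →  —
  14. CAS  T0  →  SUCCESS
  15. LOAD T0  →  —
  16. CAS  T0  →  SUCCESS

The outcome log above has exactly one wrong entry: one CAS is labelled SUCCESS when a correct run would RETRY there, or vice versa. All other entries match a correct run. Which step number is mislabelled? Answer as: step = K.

step = 5

Reference trace:
step 1: T0 LOAD ⇒ load; ctr=3 reg=3
step 2: T1 LOAD ⇒ load; ctr=3 reg=3
step 3: T0 CAS ⇒ ok; ctr=4 reg=3
step 4: T0 LOAD ⇒ load; ctr=4 reg=4
step 5: T1 CAS ⇒ retry; ctr=4 reg=3
step 6: T0 CAS ⇒ ok; ctr=5 reg=4
step 7: T0 LOAD ⇒ load; ctr=5 reg=5
step 8: T0 CAS ⇒ ok; ctr=6 reg=5
step 9: T0 LOAD ⇒ load; ctr=6 reg=6
step 10: T0 CAS ⇒ ok; ctr=7 reg=6
step 11: T0 LOAD ⇒ load; ctr=7 reg=7
step 12: T0 CAS ⇒ ok; ctr=8 reg=7
step 13: T0 LOAD ⇒ load; ctr=8 reg=8
step 14: T0 CAS ⇒ ok; ctr=9 reg=8
step 15: T0 LOAD ⇒ load; ctr=9 reg=9
step 16: T0 CAS ⇒ ok; ctr=10 reg=9
Mismatch at 5.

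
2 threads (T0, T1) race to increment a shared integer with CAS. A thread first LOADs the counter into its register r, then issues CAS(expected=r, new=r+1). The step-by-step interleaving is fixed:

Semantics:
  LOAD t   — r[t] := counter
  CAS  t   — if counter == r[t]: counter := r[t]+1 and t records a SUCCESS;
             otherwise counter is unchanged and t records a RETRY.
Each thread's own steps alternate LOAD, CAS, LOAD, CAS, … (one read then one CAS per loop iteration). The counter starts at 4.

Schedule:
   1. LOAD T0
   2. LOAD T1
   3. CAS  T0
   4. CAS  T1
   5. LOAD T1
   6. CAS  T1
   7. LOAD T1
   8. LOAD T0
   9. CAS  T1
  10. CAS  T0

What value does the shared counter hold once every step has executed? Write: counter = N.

   1) LOAD T0:  M=4  r_T0=4
   2) LOAD T1:  M=4  r_T1=4
   3) CAS  T0:  M=5  r_T0=4 ✓
   4) CAS  T1:  M=5  r_T1=4 ✗
   5) LOAD T1:  M=5  r_T1=5
   6) CAS  T1:  M=6  r_T1=5 ✓
   7) LOAD T1:  M=6  r_T1=6
   8) LOAD T0:  M=6  r_T0=6
   9) CAS  T1:  M=7  r_T1=6 ✓
  10) CAS  T0:  M=7  r_T0=6 ✗

counter = 7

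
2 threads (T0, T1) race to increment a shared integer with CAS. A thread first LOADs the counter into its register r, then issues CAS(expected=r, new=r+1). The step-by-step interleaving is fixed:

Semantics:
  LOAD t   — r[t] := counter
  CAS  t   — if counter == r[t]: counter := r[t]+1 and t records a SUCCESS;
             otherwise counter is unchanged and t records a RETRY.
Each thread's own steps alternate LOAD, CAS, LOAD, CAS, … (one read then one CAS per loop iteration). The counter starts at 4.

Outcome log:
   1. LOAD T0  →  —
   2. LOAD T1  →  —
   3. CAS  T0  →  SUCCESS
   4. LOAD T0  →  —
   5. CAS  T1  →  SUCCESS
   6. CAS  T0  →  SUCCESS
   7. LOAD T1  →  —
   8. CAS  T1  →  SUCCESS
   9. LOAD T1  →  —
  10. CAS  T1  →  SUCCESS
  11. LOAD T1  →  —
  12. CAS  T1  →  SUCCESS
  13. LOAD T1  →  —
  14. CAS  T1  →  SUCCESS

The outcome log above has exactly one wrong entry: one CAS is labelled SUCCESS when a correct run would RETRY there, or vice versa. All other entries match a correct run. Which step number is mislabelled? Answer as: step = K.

step = 5

Correct run:
1. LOAD T0 → mem=4 r[T0]=4 [LOAD]
2. LOAD T1 → mem=4 r[T1]=4 [LOAD]
3. CAS T0 → mem=5 r[T0]=4 [OK]
4. LOAD T0 → mem=5 r[T0]=5 [LOAD]
5. CAS T1 → mem=5 r[T1]=4 [RETRY]
6. CAS T0 → mem=6 r[T0]=5 [OK]
7. LOAD T1 → mem=6 r[T1]=6 [LOAD]
8. CAS T1 → mem=7 r[T1]=6 [OK]
9. LOAD T1 → mem=7 r[T1]=7 [LOAD]
10. CAS T1 → mem=8 r[T1]=7 [OK]
11. LOAD T1 → mem=8 r[T1]=8 [LOAD]
12. CAS T1 → mem=9 r[T1]=8 [OK]
13. LOAD T1 → mem=9 r[T1]=9 [LOAD]
14. CAS T1 → mem=10 r[T1]=9 [OK]
Log disagrees first at step 5.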